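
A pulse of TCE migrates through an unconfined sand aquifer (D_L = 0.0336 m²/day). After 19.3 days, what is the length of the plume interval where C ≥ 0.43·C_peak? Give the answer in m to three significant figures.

The plume is Gaussian with σ = √(2Dt) = √(2 × 0.0336 × 19.3) = 1.139 m.
C/C_peak = exp(−Δx²/(2σ²)) = 0.43 ⇒ Δx = σ·√(−2 ln 0.43) = 1.139 × 1.299 = 1.480 m.
Width = 2Δx = 2.96 m.

2.96 m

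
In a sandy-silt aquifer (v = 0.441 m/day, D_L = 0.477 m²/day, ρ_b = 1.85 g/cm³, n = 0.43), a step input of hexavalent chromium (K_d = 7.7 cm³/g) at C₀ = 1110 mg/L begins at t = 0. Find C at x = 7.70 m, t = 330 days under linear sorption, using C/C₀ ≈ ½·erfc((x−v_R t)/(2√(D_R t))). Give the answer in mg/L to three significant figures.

Retardation factor R = 1 + ρ_b·K_d/n = 1 + 1.85 × 7.7/0.43 = 34.13.
Sorption retards both mechanisms: v_R = v/R = 0.01292 m/day, D_R = D/R = 0.01398 m²/day.
v_R·t = 0.01292 × 330 = 4.2636 m; 2√(D_R t) = 4.296 m; argument = (7.70 − 4.2636)/4.296 = 0.7999.
C = C₀ × ½·erfc(0.7999) = 1110 × 0.1290 = 143 mg/L.

143 mg/L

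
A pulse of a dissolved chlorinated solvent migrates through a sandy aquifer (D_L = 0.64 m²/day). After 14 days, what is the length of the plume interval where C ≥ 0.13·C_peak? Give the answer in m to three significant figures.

The plume is Gaussian with σ = √(2Dt) = √(2 × 0.64 × 14) = 4.233 m.
C/C_peak = exp(−Δx²/(2σ²)) = 0.13 ⇒ Δx = σ·√(−2 ln 0.13) = 4.233 × 2.020 = 8.551 m.
Width = 2Δx = 17.1 m.

17.1 m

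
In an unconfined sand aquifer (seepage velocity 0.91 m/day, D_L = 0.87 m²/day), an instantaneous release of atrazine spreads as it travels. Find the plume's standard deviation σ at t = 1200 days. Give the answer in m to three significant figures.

45.7 m

Dispersive spreading gives a Gaussian with σ² = 2Dt; advection only shifts the center.
σ = √(2 × 0.87 × 1200) = 45.7 m.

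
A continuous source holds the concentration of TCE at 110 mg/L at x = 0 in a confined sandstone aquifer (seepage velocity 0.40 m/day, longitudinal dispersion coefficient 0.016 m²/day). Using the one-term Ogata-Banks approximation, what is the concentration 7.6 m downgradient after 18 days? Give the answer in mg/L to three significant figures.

32.9 mg/L

For a continuous step input, C/C₀ ≈ ½·erfc((x−vt)/(2√(Dt))).
vt = 0.40 × 18 = 7.2 m and 2√(Dt) = 2√(0.016 × 18) = 1.073 m.
Argument (x−vt)/(2√(Dt)) = (7.6 − 7.2)/1.073 = 0.3728; ½·erfc(0.3728) = 0.2990.
C = 110 × 0.2990 = 32.9 mg/L.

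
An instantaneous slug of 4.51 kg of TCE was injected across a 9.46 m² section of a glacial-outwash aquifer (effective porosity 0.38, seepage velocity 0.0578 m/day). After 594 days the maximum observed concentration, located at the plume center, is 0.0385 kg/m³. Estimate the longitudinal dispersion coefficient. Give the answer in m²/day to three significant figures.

At the plume center C_max = M/(n_e·A·√(4πDt)), so D = M²/(4πt·(n_e·A·C_max)²).
n_e·A·C_max = 0.38 × 9.46 × 0.0385 = 0.1384 kg/m.
D = 4.51²/(4π × 594 × 0.1384²) = 0.142 m²/day.

0.142 m²/day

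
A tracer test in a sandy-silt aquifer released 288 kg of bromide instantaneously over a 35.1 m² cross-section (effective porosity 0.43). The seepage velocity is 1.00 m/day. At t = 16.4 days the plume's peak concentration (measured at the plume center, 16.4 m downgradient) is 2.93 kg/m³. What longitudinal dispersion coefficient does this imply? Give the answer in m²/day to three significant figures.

At the plume center C_max = M/(n_e·A·√(4πDt)), so D = M²/(4πt·(n_e·A·C_max)²).
n_e·A·C_max = 0.43 × 35.1 × 2.93 = 44.22 kg/m.
D = 288²/(4π × 16.4 × 44.22²) = 0.206 m²/day.

0.206 m²/day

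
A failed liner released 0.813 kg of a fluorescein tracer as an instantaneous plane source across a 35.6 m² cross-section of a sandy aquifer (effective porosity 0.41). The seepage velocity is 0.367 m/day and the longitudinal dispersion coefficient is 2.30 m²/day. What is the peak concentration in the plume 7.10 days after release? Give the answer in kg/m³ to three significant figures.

0.00389 kg/m³

The peak of an instantaneous 1D plume sits at x = vt; there the Gaussian factor is 1 and C_max = M/(n_e·A·√(4πDt)), where n_e·A is the pore area the mass is dissolved in.
√(4πDt) = √(4π × 2.30 × 7.10) = 14.33 m, so C_max = 0.813/(0.41 × 35.6 × 14.33) = 0.00389 kg/m³.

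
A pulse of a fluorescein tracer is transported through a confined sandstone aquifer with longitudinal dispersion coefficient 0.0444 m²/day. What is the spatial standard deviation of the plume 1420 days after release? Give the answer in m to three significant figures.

Dispersive spreading gives a Gaussian with σ² = 2Dt; advection only shifts the center.
σ = √(2 × 0.0444 × 1420) = 11.2 m.

11.2 m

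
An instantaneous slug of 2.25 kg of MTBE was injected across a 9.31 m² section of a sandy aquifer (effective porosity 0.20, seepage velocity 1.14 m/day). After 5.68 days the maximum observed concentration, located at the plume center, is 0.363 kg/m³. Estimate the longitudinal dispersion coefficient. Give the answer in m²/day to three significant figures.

At the plume center C_max = M/(n_e·A·√(4πDt)), so D = M²/(4πt·(n_e·A·C_max)²).
n_e·A·C_max = 0.20 × 9.31 × 0.363 = 0.6759 kg/m.
D = 2.25²/(4π × 5.68 × 0.6759²) = 0.155 m²/day.

0.155 m²/day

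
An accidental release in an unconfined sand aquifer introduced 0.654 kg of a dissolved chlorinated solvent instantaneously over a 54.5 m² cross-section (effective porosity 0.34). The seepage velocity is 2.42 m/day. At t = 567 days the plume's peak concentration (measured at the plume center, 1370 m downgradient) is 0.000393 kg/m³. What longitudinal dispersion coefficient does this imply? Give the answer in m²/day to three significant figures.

1.13 m²/day

At the plume center C_max = M/(n_e·A·√(4πDt)), so D = M²/(4πt·(n_e·A·C_max)²).
n_e·A·C_max = 0.34 × 54.5 × 0.000393 = 0.007282 kg/m.
D = 0.654²/(4π × 567 × 0.007282²) = 1.13 m²/day.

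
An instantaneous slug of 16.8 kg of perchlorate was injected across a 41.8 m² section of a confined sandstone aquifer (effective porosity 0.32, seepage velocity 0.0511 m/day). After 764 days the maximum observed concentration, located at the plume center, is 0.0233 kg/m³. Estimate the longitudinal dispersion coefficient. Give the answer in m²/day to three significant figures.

At the plume center C_max = M/(n_e·A·√(4πDt)), so D = M²/(4πt·(n_e·A·C_max)²).
n_e·A·C_max = 0.32 × 41.8 × 0.0233 = 0.3117 kg/m.
D = 16.8²/(4π × 764 × 0.3117²) = 0.303 m²/day.

0.303 m²/day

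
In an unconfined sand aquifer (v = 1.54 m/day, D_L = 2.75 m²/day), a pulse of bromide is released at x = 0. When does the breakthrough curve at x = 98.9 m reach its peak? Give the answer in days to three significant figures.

63.1 days

For the 1D instantaneous-source solution, setting ∂C/∂t = 0 at fixed x gives v²t² + 2Dt − x² = 0, so t = (√(D² + v²x²) − D)/v².
√(D² + v²x²) = √(2.75² + 1.54² × 98.9²) = 152.3; v² = 2.3716.
t = (152.3 − 2.75)/2.3716 = 63.1 days (vs. the pure-advection estimate x/v = 64.2 d).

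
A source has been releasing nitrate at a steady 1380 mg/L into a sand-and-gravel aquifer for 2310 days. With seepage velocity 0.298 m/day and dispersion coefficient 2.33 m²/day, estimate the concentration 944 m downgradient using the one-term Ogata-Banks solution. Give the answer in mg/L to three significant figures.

9.49 mg/L

For a continuous step input, C/C₀ ≈ ½·erfc((x−vt)/(2√(Dt))).
vt = 0.298 × 2310 = 688.38 m and 2√(Dt) = 2√(2.33 × 2310) = 146.7 m.
Argument (x−vt)/(2√(Dt)) = (944 − 688.38)/146.7 = 1.742; ½·erfc(1.742) = 0.006878.
C = 1380 × 0.006878 = 9.49 mg/L.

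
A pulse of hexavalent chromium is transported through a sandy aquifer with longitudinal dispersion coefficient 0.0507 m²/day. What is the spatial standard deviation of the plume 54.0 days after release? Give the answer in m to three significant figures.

Dispersive spreading gives a Gaussian with σ² = 2Dt; advection only shifts the center.
σ = √(2 × 0.0507 × 54.0) = 2.34 m.

2.34 m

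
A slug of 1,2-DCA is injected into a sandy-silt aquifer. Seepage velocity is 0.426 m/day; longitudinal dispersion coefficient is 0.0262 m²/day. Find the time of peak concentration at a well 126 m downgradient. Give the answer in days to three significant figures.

296 days

For the 1D instantaneous-source solution, setting ∂C/∂t = 0 at fixed x gives v²t² + 2Dt − x² = 0, so t = (√(D² + v²x²) − D)/v².
√(D² + v²x²) = √(0.0262² + 0.426² × 126²) = 53.68; v² = 0.181476.
t = (53.68 − 0.0262)/0.181476 = 296 days (vs. the pure-advection estimate x/v = 296 d).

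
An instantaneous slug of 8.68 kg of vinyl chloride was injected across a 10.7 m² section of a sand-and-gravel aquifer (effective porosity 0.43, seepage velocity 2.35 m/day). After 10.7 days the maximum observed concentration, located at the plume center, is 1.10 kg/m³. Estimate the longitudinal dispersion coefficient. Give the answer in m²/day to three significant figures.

0.0219 m²/day

At the plume center C_max = M/(n_e·A·√(4πDt)), so D = M²/(4πt·(n_e·A·C_max)²).
n_e·A·C_max = 0.43 × 10.7 × 1.10 = 5.061 kg/m.
D = 8.68²/(4π × 10.7 × 5.061²) = 0.0219 m²/day.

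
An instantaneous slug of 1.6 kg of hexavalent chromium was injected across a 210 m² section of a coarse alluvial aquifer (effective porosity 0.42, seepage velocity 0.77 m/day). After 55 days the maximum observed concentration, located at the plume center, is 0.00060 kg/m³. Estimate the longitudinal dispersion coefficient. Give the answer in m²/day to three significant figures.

At the plume center C_max = M/(n_e·A·√(4πDt)), so D = M²/(4πt·(n_e·A·C_max)²).
n_e·A·C_max = 0.42 × 210 × 0.00060 = 0.05292 kg/m.
D = 1.6²/(4π × 55 × 0.05292²) = 1.32 m²/day.

1.32 m²/day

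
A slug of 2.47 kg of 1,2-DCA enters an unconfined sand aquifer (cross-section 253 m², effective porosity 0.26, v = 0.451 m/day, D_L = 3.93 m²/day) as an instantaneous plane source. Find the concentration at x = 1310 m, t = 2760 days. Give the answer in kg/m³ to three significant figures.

9.22e-05 kg/m³

For an instantaneous plane source, C(x,t) = M/(n_e·A·√(4πDt)) · exp(−(x−vt)²/(4Dt)), with n_e·A the pore (flow) area.
Plume center vt = 0.451 × 2760 = 1244.76 m, so the well at 1310 m is 65.24 m downgradient of the peak.
√(4πDt) = 369.2 m, giving peak height M/(n_e·A·√(4πDt)) = 2.47/(0.26 × 253 × 369.2) = 0.0001017 kg/m³.
(x−vt)²/(4Dt) = (65.24)²/(4 × 3.93 × 2760) = 0.09810; exp(−0.09810) = 0.9066.
C = 0.0001017 × 0.9066 = 9.22e-05 kg/m³.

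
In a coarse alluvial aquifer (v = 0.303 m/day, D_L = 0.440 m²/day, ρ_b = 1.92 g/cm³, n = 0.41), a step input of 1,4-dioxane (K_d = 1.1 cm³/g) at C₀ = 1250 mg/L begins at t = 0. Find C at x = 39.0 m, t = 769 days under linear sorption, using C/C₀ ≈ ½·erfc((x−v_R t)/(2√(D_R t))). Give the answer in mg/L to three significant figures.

572 mg/L

Retardation factor R = 1 + ρ_b·K_d/n = 1 + 1.92 × 1.1/0.41 = 6.151.
Sorption retards both mechanisms: v_R = v/R = 0.04926 m/day, D_R = D/R = 0.07153 m²/day.
v_R·t = 0.04926 × 769 = 37.88094 m; 2√(D_R t) = 14.83 m; argument = (39.0 − 37.88094)/14.83 = 0.07546.
C = C₀ × ½·erfc(0.07546) = 1250 × 0.4575 = 572 mg/L.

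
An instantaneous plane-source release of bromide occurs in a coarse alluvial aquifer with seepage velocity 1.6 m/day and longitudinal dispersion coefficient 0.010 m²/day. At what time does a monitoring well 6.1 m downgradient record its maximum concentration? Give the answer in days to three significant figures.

3.81 days

For the 1D instantaneous-source solution, setting ∂C/∂t = 0 at fixed x gives v²t² + 2Dt − x² = 0, so t = (√(D² + v²x²) − D)/v².
√(D² + v²x²) = √(0.010² + 1.6² × 6.1²) = 9.760; v² = 2.56.
t = (9.760 − 0.010)/2.56 = 3.81 days (vs. the pure-advection estimate x/v = 3.81 d).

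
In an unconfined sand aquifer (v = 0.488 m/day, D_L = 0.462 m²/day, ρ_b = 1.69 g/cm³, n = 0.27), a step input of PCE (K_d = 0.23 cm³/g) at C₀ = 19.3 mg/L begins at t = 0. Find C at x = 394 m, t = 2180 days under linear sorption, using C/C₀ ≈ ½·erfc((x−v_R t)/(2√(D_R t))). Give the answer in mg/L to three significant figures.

Retardation factor R = 1 + ρ_b·K_d/n = 1 + 1.69 × 0.23/0.27 = 2.440.
Sorption retards both mechanisms: v_R = v/R = 0.2000 m/day, D_R = D/R = 0.1893 m²/day.
v_R·t = 0.2000 × 2180 = 436 m; 2√(D_R t) = 40.63 m; argument = (394 − 436)/40.63 = -1.034.
C = C₀ × ½·erfc(-1.034) = 19.3 × 0.9282 = 17.9 mg/L.

17.9 mg/L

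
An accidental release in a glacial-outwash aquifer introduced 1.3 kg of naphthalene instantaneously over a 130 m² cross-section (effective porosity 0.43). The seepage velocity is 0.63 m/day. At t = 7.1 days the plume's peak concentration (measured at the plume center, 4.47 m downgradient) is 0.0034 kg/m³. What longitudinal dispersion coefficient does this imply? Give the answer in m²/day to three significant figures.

0.524 m²/day

At the plume center C_max = M/(n_e·A·√(4πDt)), so D = M²/(4πt·(n_e·A·C_max)²).
n_e·A·C_max = 0.43 × 130 × 0.0034 = 0.1901 kg/m.
D = 1.3²/(4π × 7.1 × 0.1901²) = 0.524 m²/day.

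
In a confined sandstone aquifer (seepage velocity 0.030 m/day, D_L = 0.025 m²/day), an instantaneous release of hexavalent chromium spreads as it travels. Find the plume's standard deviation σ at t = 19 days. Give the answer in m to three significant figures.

0.975 m

Dispersive spreading gives a Gaussian with σ² = 2Dt; advection only shifts the center.
σ = √(2 × 0.025 × 19) = 0.975 m.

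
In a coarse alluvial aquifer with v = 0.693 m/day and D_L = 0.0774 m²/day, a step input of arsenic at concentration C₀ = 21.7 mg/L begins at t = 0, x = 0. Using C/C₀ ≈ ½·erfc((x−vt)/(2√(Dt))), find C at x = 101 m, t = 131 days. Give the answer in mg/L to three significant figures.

0.253 mg/L

For a continuous step input, C/C₀ ≈ ½·erfc((x−vt)/(2√(Dt))).
vt = 0.693 × 131 = 90.783 m and 2√(Dt) = 2√(0.0774 × 131) = 6.368 m.
Argument (x−vt)/(2√(Dt)) = (101 − 90.783)/6.368 = 1.604; ½·erfc(1.604) = 0.01165.
C = 21.7 × 0.01165 = 0.253 mg/L.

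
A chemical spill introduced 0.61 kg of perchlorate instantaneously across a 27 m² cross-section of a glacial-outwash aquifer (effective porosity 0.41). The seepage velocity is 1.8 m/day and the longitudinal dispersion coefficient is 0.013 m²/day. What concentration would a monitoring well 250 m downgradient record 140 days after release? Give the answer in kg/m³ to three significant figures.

0.00665 kg/m³

For an instantaneous plane source, C(x,t) = M/(n_e·A·√(4πDt)) · exp(−(x−vt)²/(4Dt)), with n_e·A the pore (flow) area.
Plume center vt = 1.8 × 140 = 252 m, so the well at 250 m is 2 m upgradient of the peak.
√(4πDt) = 4.782 m, giving peak height M/(n_e·A·√(4πDt)) = 0.61/(0.41 × 27 × 4.782) = 0.01152 kg/m³.
(x−vt)²/(4Dt) = (-2)²/(4 × 0.013 × 140) = 0.5495; exp(−0.5495) = 0.5772.
C = 0.01152 × 0.5772 = 0.00665 kg/m³.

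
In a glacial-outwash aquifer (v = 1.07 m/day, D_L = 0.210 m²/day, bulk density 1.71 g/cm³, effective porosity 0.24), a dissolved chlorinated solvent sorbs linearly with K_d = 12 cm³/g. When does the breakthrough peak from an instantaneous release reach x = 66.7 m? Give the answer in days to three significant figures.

5380 days

Retardation factor R = 1 + ρ_b·K_d/n = 1 + 1.71 × 12/0.24 = 86.50.
Sorption retards both mechanisms: v_R = v/R = 0.01237 m/day, D_R = D/R = 0.002428 m²/day.
Peak time from v_R²t² + 2D_R t − x² = 0: t = (√(D_R² + v_R²x²) − D_R)/v_R².
√(D_R² + v_R²x²) = √(0.002428² + 0.01237² × 66.7²) = 0.8251; v_R² = 0.0001530.
t = (0.8251 − 0.002428)/0.0001530 = 5380 days.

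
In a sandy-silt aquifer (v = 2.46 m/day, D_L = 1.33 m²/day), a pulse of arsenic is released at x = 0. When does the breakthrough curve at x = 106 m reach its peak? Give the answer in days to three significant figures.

42.9 days

For the 1D instantaneous-source solution, setting ∂C/∂t = 0 at fixed x gives v²t² + 2Dt − x² = 0, so t = (√(D² + v²x²) − D)/v².
√(D² + v²x²) = √(1.33² + 2.46² × 106²) = 260.8; v² = 6.0516.
t = (260.8 − 1.33)/6.0516 = 42.9 days (vs. the pure-advection estimate x/v = 43.1 d).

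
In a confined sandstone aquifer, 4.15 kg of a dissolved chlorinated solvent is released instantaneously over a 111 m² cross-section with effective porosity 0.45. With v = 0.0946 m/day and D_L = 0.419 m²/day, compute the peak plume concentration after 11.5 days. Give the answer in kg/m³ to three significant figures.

The peak of an instantaneous 1D plume sits at x = vt; there the Gaussian factor is 1 and C_max = M/(n_e·A·√(4πDt)), where n_e·A is the pore area the mass is dissolved in.
√(4πDt) = √(4π × 0.419 × 11.5) = 7.781 m, so C_max = 4.15/(0.45 × 111 × 7.781) = 0.0107 kg/m³.

0.0107 kg/m³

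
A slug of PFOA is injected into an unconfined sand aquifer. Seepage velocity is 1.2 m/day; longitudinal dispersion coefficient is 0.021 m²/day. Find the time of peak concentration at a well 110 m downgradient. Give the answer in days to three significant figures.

For the 1D instantaneous-source solution, setting ∂C/∂t = 0 at fixed x gives v²t² + 2Dt − x² = 0, so t = (√(D² + v²x²) − D)/v².
√(D² + v²x²) = √(0.021² + 1.2² × 110²) = 132.0; v² = 1.44.
t = (132.0 − 0.021)/1.44 = 91.7 days (vs. the pure-advection estimate x/v = 91.7 d).

91.7 days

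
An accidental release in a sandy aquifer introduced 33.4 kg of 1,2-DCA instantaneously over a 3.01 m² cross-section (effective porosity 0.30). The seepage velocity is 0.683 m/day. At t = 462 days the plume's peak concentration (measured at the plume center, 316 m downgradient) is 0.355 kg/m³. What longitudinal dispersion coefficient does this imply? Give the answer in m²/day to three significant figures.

At the plume center C_max = M/(n_e·A·√(4πDt)), so D = M²/(4πt·(n_e·A·C_max)²).
n_e·A·C_max = 0.30 × 3.01 × 0.355 = 0.3206 kg/m.
D = 33.4²/(4π × 462 × 0.3206²) = 1.87 m²/day.

1.87 m²/day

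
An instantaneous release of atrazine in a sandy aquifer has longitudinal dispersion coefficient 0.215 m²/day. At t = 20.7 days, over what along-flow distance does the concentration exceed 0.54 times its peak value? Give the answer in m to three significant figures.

The plume is Gaussian with σ = √(2Dt) = √(2 × 0.215 × 20.7) = 2.983 m.
C/C_peak = exp(−Δx²/(2σ²)) = 0.54 ⇒ Δx = σ·√(−2 ln 0.54) = 2.983 × 1.110 = 3.311 m.
Width = 2Δx = 6.62 m.

6.62 m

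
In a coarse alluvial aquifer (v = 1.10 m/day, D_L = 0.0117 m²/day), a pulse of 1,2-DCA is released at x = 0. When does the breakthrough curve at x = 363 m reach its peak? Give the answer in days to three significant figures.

For the 1D instantaneous-source solution, setting ∂C/∂t = 0 at fixed x gives v²t² + 2Dt − x² = 0, so t = (√(D² + v²x²) − D)/v².
√(D² + v²x²) = √(0.0117² + 1.10² × 363²) = 399.3; v² = 1.21.
t = (399.3 − 0.0117)/1.21 = 330 days (vs. the pure-advection estimate x/v = 330 d).

330 days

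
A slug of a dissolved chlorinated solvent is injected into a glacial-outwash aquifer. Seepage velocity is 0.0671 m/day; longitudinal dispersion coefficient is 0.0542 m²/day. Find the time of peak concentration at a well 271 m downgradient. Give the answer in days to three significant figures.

For the 1D instantaneous-source solution, setting ∂C/∂t = 0 at fixed x gives v²t² + 2Dt − x² = 0, so t = (√(D² + v²x²) − D)/v².
√(D² + v²x²) = √(0.0542² + 0.0671² × 271²) = 18.18; v² = 0.00450241.
t = (18.18 − 0.0542)/0.00450241 = 4030 days (vs. the pure-advection estimate x/v = 4040 d).

4030 days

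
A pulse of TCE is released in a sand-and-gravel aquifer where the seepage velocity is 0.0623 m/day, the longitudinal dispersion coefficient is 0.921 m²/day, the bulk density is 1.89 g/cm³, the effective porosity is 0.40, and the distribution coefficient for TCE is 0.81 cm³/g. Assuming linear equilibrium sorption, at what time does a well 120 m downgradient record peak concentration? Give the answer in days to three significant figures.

Retardation factor R = 1 + ρ_b·K_d/n = 1 + 1.89 × 0.81/0.40 = 4.827.
Sorption retards both mechanisms: v_R = v/R = 0.01291 m/day, D_R = D/R = 0.1908 m²/day.
Peak time from v_R²t² + 2D_R t − x² = 0: t = (√(D_R² + v_R²x²) − D_R)/v_R².
√(D_R² + v_R²x²) = √(0.1908² + 0.01291² × 120²) = 1.561; v_R² = 0.0001667.
t = (1.561 − 0.1908)/0.0001667 = 8220 days.

8220 days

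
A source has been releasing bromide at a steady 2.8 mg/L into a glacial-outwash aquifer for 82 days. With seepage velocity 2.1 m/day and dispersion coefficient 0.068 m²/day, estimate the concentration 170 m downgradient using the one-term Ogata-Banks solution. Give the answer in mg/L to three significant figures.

2.09 mg/L

For a continuous step input, C/C₀ ≈ ½·erfc((x−vt)/(2√(Dt))).
vt = 2.1 × 82 = 172.2 m and 2√(Dt) = 2√(0.068 × 82) = 4.723 m.
Argument (x−vt)/(2√(Dt)) = (170 − 172.2)/4.723 = -0.4658; ½·erfc(-0.4658) = 0.7450.
C = 2.8 × 0.7450 = 2.09 mg/L.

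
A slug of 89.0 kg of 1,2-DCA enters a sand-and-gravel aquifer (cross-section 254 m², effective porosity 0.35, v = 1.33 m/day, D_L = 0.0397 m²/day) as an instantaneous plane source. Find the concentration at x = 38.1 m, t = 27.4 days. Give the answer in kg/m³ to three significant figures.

For an instantaneous plane source, C(x,t) = M/(n_e·A·√(4πDt)) · exp(−(x−vt)²/(4Dt)), with n_e·A the pore (flow) area.
Plume center vt = 1.33 × 27.4 = 36.442 m, so the well at 38.1 m is 1.658 m downgradient of the peak.
√(4πDt) = 3.697 m, giving peak height M/(n_e·A·√(4πDt)) = 89.0/(0.35 × 254 × 3.697) = 0.2708 kg/m³.
(x−vt)²/(4Dt) = (1.658)²/(4 × 0.0397 × 27.4) = 0.6318; exp(−0.6318) = 0.5316.
C = 0.2708 × 0.5316 = 0.144 kg/m³.

0.144 kg/m³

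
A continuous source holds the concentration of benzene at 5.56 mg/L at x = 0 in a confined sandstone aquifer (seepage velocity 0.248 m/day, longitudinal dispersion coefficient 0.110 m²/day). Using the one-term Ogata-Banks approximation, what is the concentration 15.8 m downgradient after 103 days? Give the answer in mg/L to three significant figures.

5.45 mg/L

For a continuous step input, C/C₀ ≈ ½·erfc((x−vt)/(2√(Dt))).
vt = 0.248 × 103 = 25.544 m and 2√(Dt) = 2√(0.110 × 103) = 6.732 m.
Argument (x−vt)/(2√(Dt)) = (15.8 − 25.544)/6.732 = -1.447; ½·erfc(-1.447) = 0.9796.
C = 5.56 × 0.9796 = 5.45 mg/L.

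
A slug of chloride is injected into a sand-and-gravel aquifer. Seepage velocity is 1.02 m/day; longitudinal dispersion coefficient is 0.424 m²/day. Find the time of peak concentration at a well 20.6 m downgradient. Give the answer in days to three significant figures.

For the 1D instantaneous-source solution, setting ∂C/∂t = 0 at fixed x gives v²t² + 2Dt − x² = 0, so t = (√(D² + v²x²) − D)/v².
√(D² + v²x²) = √(0.424² + 1.02² × 20.6²) = 21.02; v² = 1.0404.
t = (21.02 − 0.424)/1.0404 = 19.8 days (vs. the pure-advection estimate x/v = 20.2 d).

19.8 days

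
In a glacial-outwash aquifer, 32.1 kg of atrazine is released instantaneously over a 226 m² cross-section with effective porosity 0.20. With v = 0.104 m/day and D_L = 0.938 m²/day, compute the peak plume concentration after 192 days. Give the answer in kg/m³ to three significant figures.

0.0149 kg/m³

The peak of an instantaneous 1D plume sits at x = vt; there the Gaussian factor is 1 and C_max = M/(n_e·A·√(4πDt)), where n_e·A is the pore area the mass is dissolved in.
√(4πDt) = √(4π × 0.938 × 192) = 47.57 m, so C_max = 32.1/(0.20 × 226 × 47.57) = 0.0149 kg/m³.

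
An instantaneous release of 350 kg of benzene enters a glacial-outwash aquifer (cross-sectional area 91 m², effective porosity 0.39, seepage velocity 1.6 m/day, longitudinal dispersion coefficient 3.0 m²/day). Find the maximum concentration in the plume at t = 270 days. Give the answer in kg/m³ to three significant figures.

The peak of an instantaneous 1D plume sits at x = vt; there the Gaussian factor is 1 and C_max = M/(n_e·A·√(4πDt)), where n_e·A is the pore area the mass is dissolved in.
√(4πDt) = √(4π × 3.0 × 270) = 100.9 m, so C_max = 350/(0.39 × 91 × 100.9) = 0.0977 kg/m³.

0.0977 kg/m³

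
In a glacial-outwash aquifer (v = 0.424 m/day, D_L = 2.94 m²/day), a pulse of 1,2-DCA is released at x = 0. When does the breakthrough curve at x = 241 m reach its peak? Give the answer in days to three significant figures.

For the 1D instantaneous-source solution, setting ∂C/∂t = 0 at fixed x gives v²t² + 2Dt − x² = 0, so t = (√(D² + v²x²) − D)/v².
√(D² + v²x²) = √(2.94² + 0.424² × 241²) = 102.2; v² = 0.179776.
t = (102.2 − 2.94)/0.179776 = 552 days (vs. the pure-advection estimate x/v = 568 d).

552 days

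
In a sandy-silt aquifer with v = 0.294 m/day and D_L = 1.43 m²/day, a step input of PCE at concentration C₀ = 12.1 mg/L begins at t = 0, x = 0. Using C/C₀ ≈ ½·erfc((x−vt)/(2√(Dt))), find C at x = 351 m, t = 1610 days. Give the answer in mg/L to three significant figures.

For a continuous step input, C/C₀ ≈ ½·erfc((x−vt)/(2√(Dt))).
vt = 0.294 × 1610 = 473.34 m and 2√(Dt) = 2√(1.43 × 1610) = 95.96 m.
Argument (x−vt)/(2√(Dt)) = (351 − 473.34)/95.96 = -1.275; ½·erfc(-1.275) = 0.9643.
C = 12.1 × 0.9643 = 11.7 mg/L.

11.7 mg/L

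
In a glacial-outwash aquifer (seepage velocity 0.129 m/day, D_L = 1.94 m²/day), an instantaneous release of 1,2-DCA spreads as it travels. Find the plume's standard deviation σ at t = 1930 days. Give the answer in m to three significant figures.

Dispersive spreading gives a Gaussian with σ² = 2Dt; advection only shifts the center.
σ = √(2 × 1.94 × 1930) = 86.5 m.

86.5 m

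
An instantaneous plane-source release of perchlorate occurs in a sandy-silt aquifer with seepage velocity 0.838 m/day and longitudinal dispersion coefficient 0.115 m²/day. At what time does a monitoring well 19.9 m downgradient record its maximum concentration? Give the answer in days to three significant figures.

23.6 days

For the 1D instantaneous-source solution, setting ∂C/∂t = 0 at fixed x gives v²t² + 2Dt − x² = 0, so t = (√(D² + v²x²) − D)/v².
√(D² + v²x²) = √(0.115² + 0.838² × 19.9²) = 16.68; v² = 0.702244.
t = (16.68 − 0.115)/0.702244 = 23.6 days (vs. the pure-advection estimate x/v = 23.7 d).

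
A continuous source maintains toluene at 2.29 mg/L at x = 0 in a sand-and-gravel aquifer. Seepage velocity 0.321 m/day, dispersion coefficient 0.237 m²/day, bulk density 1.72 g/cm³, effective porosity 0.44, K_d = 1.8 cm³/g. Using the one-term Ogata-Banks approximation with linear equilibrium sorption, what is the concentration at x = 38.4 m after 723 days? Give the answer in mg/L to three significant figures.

Retardation factor R = 1 + ρ_b·K_d/n = 1 + 1.72 × 1.8/0.44 = 8.036.
Sorption retards both mechanisms: v_R = v/R = 0.03995 m/day, D_R = D/R = 0.02949 m²/day.
v_R·t = 0.03995 × 723 = 28.88385 m; 2√(D_R t) = 9.235 m; argument = (38.4 − 28.88385)/9.235 = 1.030.
C = C₀ × ½·erfc(1.030) = 2.29 × 0.07261 = 0.166 mg/L.

0.166 mg/L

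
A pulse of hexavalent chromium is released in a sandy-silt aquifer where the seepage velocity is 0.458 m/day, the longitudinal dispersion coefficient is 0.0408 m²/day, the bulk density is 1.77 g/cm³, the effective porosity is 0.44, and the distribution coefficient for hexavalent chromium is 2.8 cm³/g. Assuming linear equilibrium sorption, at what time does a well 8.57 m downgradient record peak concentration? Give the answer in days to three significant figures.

Retardation factor R = 1 + ρ_b·K_d/n = 1 + 1.77 × 2.8/0.44 = 12.26.
Sorption retards both mechanisms: v_R = v/R = 0.03736 m/day, D_R = D/R = 0.003328 m²/day.
Peak time from v_R²t² + 2D_R t − x² = 0: t = (√(D_R² + v_R²x²) − D_R)/v_R².
√(D_R² + v_R²x²) = √(0.003328² + 0.03736² × 8.57²) = 0.3202; v_R² = 0.001396.
t = (0.3202 − 0.003328)/0.001396 = 227 days.

227 days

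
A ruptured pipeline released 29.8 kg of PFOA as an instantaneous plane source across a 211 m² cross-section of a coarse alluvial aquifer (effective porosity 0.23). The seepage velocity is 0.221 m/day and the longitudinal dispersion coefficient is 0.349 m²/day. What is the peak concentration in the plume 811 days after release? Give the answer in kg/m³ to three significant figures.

The peak of an instantaneous 1D plume sits at x = vt; there the Gaussian factor is 1 and C_max = M/(n_e·A·√(4πDt)), where n_e·A is the pore area the mass is dissolved in.
√(4πDt) = √(4π × 0.349 × 811) = 59.64 m, so C_max = 29.8/(0.23 × 211 × 59.64) = 0.0103 kg/m³.

0.0103 kg/m³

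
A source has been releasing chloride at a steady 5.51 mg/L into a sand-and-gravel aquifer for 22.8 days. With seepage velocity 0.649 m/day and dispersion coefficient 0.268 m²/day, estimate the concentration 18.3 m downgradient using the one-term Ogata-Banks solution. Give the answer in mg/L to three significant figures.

0.872 mg/L

For a continuous step input, C/C₀ ≈ ½·erfc((x−vt)/(2√(Dt))).
vt = 0.649 × 22.8 = 14.7972 m and 2√(Dt) = 2√(0.268 × 22.8) = 4.944 m.
Argument (x−vt)/(2√(Dt)) = (18.3 − 14.7972)/4.944 = 0.7085; ½·erfc(0.7085) = 0.1582.
C = 5.51 × 0.1582 = 0.872 mg/L.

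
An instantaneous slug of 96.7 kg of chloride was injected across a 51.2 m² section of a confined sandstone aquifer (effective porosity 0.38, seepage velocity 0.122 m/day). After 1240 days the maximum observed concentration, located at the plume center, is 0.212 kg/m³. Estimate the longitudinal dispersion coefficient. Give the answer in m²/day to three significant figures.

0.0353 m²/day

At the plume center C_max = M/(n_e·A·√(4πDt)), so D = M²/(4πt·(n_e·A·C_max)²).
n_e·A·C_max = 0.38 × 51.2 × 0.212 = 4.125 kg/m.
D = 96.7²/(4π × 1240 × 4.125²) = 0.0353 m²/day.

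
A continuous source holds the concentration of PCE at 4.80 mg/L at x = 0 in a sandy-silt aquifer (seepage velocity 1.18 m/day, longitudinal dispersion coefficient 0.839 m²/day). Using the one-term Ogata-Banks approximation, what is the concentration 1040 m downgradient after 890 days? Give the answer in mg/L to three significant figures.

For a continuous step input, C/C₀ ≈ ½·erfc((x−vt)/(2√(Dt))).
vt = 1.18 × 890 = 1050.2 m and 2√(Dt) = 2√(0.839 × 890) = 54.65 m.
Argument (x−vt)/(2√(Dt)) = (1040 − 1050.2)/54.65 = -0.1866; ½·erfc(-0.1866) = 0.6041.
C = 4.80 × 0.6041 = 2.90 mg/L.

2.90 mg/L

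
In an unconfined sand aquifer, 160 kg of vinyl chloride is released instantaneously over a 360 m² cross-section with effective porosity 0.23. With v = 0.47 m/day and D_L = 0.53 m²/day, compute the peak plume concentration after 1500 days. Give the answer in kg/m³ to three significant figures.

0.0193 kg/m³

The peak of an instantaneous 1D plume sits at x = vt; there the Gaussian factor is 1 and C_max = M/(n_e·A·√(4πDt)), where n_e·A is the pore area the mass is dissolved in.
√(4πDt) = √(4π × 0.53 × 1500) = 99.95 m, so C_max = 160/(0.23 × 360 × 99.95) = 0.0193 kg/m³.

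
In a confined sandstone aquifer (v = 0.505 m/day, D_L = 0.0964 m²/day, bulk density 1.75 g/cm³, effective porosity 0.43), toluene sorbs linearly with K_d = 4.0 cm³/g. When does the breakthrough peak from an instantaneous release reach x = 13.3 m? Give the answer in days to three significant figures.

Retardation factor R = 1 + ρ_b·K_d/n = 1 + 1.75 × 4.0/0.43 = 17.28.
Sorption retards both mechanisms: v_R = v/R = 0.02922 m/day, D_R = D/R = 0.005579 m²/day.
Peak time from v_R²t² + 2D_R t − x² = 0: t = (√(D_R² + v_R²x²) − D_R)/v_R².
√(D_R² + v_R²x²) = √(0.005579² + 0.02922² × 13.3²) = 0.3887; v_R² = 0.0008538.
t = (0.3887 − 0.005579)/0.0008538 = 449 days.

449 days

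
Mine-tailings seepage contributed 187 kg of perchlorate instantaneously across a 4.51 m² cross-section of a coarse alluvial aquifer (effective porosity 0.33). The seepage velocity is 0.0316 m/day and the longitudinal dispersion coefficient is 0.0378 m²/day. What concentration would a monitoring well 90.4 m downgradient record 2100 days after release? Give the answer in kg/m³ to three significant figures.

For an instantaneous plane source, C(x,t) = M/(n_e·A·√(4πDt)) · exp(−(x−vt)²/(4Dt)), with n_e·A the pore (flow) area.
Plume center vt = 0.0316 × 2100 = 66.36 m, so the well at 90.4 m is 24.04 m downgradient of the peak.
√(4πDt) = 31.58 m, giving peak height M/(n_e·A·√(4πDt)) = 187/(0.33 × 4.51 × 31.58) = 3.979 kg/m³.
(x−vt)²/(4Dt) = (24.04)²/(4 × 0.0378 × 2100) = 1.820; exp(−1.820) = 0.1620.
C = 3.979 × 0.1620 = 0.645 kg/m³.

0.645 kg/m³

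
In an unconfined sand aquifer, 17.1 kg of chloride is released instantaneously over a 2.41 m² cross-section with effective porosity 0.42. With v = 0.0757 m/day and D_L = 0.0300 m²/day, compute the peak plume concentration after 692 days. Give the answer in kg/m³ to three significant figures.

1.05 kg/m³

The peak of an instantaneous 1D plume sits at x = vt; there the Gaussian factor is 1 and C_max = M/(n_e·A·√(4πDt)), where n_e·A is the pore area the mass is dissolved in.
√(4πDt) = √(4π × 0.0300 × 692) = 16.15 m, so C_max = 17.1/(0.42 × 2.41 × 16.15) = 1.05 kg/m³.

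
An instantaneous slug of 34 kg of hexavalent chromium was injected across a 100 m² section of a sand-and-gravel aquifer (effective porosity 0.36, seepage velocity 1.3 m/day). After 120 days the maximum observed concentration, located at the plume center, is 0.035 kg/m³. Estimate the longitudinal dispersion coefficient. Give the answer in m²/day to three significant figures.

0.483 m²/day

At the plume center C_max = M/(n_e·A·√(4πDt)), so D = M²/(4πt·(n_e·A·C_max)²).
n_e·A·C_max = 0.36 × 100 × 0.035 = 1.260 kg/m.
D = 34²/(4π × 120 × 1.260²) = 0.483 m²/day.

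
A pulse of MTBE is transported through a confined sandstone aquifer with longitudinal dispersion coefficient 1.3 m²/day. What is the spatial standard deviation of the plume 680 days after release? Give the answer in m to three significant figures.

Dispersive spreading gives a Gaussian with σ² = 2Dt; advection only shifts the center.
σ = √(2 × 1.3 × 680) = 42.0 m.

42.0 m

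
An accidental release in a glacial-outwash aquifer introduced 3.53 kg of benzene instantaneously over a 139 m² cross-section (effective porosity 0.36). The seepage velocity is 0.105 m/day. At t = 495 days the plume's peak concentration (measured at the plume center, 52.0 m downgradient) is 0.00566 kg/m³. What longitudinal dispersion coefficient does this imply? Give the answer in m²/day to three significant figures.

0.0250 m²/day

At the plume center C_max = M/(n_e·A·√(4πDt)), so D = M²/(4πt·(n_e·A·C_max)²).
n_e·A·C_max = 0.36 × 139 × 0.00566 = 0.2832 kg/m.
D = 3.53²/(4π × 495 × 0.2832²) = 0.0250 m²/day.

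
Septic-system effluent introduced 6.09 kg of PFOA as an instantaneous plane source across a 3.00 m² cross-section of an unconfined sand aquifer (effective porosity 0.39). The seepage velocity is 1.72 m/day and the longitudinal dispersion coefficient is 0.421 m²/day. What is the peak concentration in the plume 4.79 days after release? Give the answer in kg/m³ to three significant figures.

1.03 kg/m³

The peak of an instantaneous 1D plume sits at x = vt; there the Gaussian factor is 1 and C_max = M/(n_e·A·√(4πDt)), where n_e·A is the pore area the mass is dissolved in.
√(4πDt) = √(4π × 0.421 × 4.79) = 5.034 m, so C_max = 6.09/(0.39 × 3.00 × 5.034) = 1.03 kg/m³.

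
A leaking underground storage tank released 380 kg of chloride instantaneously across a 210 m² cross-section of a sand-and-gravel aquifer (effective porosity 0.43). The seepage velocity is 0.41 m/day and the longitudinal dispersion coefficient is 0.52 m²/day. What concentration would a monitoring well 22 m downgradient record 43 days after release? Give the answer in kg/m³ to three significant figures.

For an instantaneous plane source, C(x,t) = M/(n_e·A·√(4πDt)) · exp(−(x−vt)²/(4Dt)), with n_e·A the pore (flow) area.
Plume center vt = 0.41 × 43 = 17.63 m, so the well at 22 m is 4.37 m downgradient of the peak.
√(4πDt) = 16.76 m, giving peak height M/(n_e·A·√(4πDt)) = 380/(0.43 × 210 × 16.76) = 0.2511 kg/m³.
(x−vt)²/(4Dt) = (4.37)²/(4 × 0.52 × 43) = 0.2135; exp(−0.2135) = 0.8078.
C = 0.2511 × 0.8078 = 0.203 kg/m³.

0.203 kg/m³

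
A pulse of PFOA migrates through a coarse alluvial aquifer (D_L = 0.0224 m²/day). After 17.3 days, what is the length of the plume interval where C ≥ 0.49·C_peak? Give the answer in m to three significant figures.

2.10 m

The plume is Gaussian with σ = √(2Dt) = √(2 × 0.0224 × 17.3) = 0.8804 m.
C/C_peak = exp(−Δx²/(2σ²)) = 0.49 ⇒ Δx = σ·√(−2 ln 0.49) = 0.8804 × 1.194 = 1.051 m.
Width = 2Δx = 2.10 m.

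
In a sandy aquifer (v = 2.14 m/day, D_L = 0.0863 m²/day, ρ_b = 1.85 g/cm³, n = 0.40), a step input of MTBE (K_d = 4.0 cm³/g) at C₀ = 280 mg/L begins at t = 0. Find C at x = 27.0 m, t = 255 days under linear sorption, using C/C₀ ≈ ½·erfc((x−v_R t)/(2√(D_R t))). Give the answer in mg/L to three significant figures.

Retardation factor R = 1 + ρ_b·K_d/n = 1 + 1.85 × 4.0/0.40 = 19.50.
Sorption retards both mechanisms: v_R = v/R = 0.1097 m/day, D_R = D/R = 0.004426 m²/day.
v_R·t = 0.1097 × 255 = 27.9735 m; 2√(D_R t) = 2.125 m; argument = (27.0 − 27.9735)/2.125 = -0.4581.
C = C₀ × ½·erfc(-0.4581) = 280 × 0.7415 = 208 mg/L.

208 mg/L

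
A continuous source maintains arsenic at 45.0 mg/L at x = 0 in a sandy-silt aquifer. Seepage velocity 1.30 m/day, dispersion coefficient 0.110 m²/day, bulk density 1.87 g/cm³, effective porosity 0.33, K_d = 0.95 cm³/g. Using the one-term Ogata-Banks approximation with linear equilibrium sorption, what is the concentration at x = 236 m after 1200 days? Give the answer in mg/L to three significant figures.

40.7 mg/L

Retardation factor R = 1 + ρ_b·K_d/n = 1 + 1.87 × 0.95/0.33 = 6.383.
Sorption retards both mechanisms: v_R = v/R = 0.2037 m/day, D_R = D/R = 0.01723 m²/day.
v_R·t = 0.2037 × 1200 = 244.44 m; 2√(D_R t) = 9.094 m; argument = (236 − 244.44)/9.094 = -0.9281.
C = C₀ × ½·erfc(-0.9281) = 45.0 × 0.9053 = 40.7 mg/L.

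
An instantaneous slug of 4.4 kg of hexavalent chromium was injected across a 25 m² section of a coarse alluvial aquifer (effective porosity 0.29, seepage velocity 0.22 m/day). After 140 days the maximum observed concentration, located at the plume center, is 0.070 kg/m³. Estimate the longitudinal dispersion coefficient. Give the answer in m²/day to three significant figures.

0.0427 m²/day

At the plume center C_max = M/(n_e·A·√(4πDt)), so D = M²/(4πt·(n_e·A·C_max)²).
n_e·A·C_max = 0.29 × 25 × 0.070 = 0.5075 kg/m.
D = 4.4²/(4π × 140 × 0.5075²) = 0.0427 m²/day.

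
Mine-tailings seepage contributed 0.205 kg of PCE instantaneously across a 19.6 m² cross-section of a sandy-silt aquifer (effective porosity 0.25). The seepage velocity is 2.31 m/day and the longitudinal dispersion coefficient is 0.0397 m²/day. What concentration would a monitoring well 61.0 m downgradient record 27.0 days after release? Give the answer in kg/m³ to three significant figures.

For an instantaneous plane source, C(x,t) = M/(n_e·A·√(4πDt)) · exp(−(x−vt)²/(4Dt)), with n_e·A the pore (flow) area.
Plume center vt = 2.31 × 27.0 = 62.37 m, so the well at 61.0 m is 1.37 m upgradient of the peak.
√(4πDt) = 3.670 m, giving peak height M/(n_e·A·√(4πDt)) = 0.205/(0.25 × 19.6 × 3.670) = 0.01140 kg/m³.
(x−vt)²/(4Dt) = (-1.37)²/(4 × 0.0397 × 27.0) = 0.4378; exp(−0.4378) = 0.6455.
C = 0.01140 × 0.6455 = 0.00736 kg/m³.

0.00736 kg/m³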